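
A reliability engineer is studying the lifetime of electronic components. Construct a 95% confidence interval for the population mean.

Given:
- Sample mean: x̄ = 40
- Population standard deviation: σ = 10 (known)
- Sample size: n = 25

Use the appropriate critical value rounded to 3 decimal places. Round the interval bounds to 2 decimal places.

The population standard deviation σ is known, so use a z-interval (standard normal critical value).

For 95% confidence, z* = 1.96 (from standard normal table)

Standard error: SE = σ/√n = 10/√25 = 2.000000

Margin of error: E = z* × SE = 1.96 × 2.000000 = 3.9200

Z-interval: x̄ ± E = 40 ± 3.9200 = (36.0800, 43.9200)

Rounded to 2 decimal places:

(36.08, 43.92)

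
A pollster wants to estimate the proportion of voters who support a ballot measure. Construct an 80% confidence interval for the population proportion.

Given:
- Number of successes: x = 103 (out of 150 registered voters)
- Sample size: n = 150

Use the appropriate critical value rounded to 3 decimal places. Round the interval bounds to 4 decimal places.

Sample proportion: p̂ = 103/150 = 0.686667

Check conditions for normal approximation:
  np̂ = 103 ≥ 10 ✓
  n(1-p̂) = 47 ≥ 10 ✓

The sample is large enough, so use a z-interval (normal approximation) for the proportion.

For 80% confidence, z* = 1.282 (from standard normal table)

Standard error: SE = √(p̂(1-p̂)/n) = √(0.686667×0.313333/150) = 0.03787308

Margin of error: E = z* × SE = 1.282 × 0.03787308 = 0.048553

Z-interval: p̂ ± E = 0.686667 ± 0.048553 = (0.638113, 0.735220)

Rounded to 4 decimal places:

(0.6381, 0.7352)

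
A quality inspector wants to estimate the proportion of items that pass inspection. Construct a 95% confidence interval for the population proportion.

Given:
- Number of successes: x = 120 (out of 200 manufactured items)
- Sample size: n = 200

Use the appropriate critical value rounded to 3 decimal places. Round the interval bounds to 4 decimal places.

Sample proportion: p̂ = 120/200 = 0.600000

Check conditions for normal approximation:
  np̂ = 120 ≥ 10 ✓
  n(1-p̂) = 80 ≥ 10 ✓

The sample is large enough, so use a z-interval (normal approximation) for the proportion.

For 95% confidence, z* = 1.96 (from standard normal table)

Standard error: SE = √(p̂(1-p̂)/n) = √(0.600000×0.400000/200) = 0.03464102

Margin of error: E = z* × SE = 1.96 × 0.03464102 = 0.067896

Z-interval: p̂ ± E = 0.600000 ± 0.067896 = (0.532104, 0.667896)

Rounded to 4 decimal places:

(0.5321, 0.6679)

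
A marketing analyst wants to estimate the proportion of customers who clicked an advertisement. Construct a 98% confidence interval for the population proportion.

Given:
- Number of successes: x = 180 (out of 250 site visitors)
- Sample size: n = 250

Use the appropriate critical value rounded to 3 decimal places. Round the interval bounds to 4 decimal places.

Sample proportion: p̂ = 180/250 = 0.720000

Check conditions for normal approximation:
  np̂ = 180 ≥ 10 ✓
  n(1-p̂) = 70 ≥ 10 ✓

The sample is large enough, so use a z-interval (normal approximation) for the proportion.

For 98% confidence, z* = 2.326 (from standard normal table)

Standard error: SE = √(p̂(1-p̂)/n) = √(0.720000×0.280000/250) = 0.02839718

Margin of error: E = z* × SE = 2.326 × 0.02839718 = 0.066052

Z-interval: p̂ ± E = 0.720000 ± 0.066052 = (0.653948, 0.786052)

Rounded to 4 decimal places:

(0.6539, 0.7861)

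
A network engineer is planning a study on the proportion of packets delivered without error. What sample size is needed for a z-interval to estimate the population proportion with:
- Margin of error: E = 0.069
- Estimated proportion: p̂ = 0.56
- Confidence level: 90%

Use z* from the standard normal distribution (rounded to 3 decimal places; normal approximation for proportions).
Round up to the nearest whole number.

Using z* for proportion z-interval (normal approximation).

For 90% confidence, z* = 1.645 (from standard normal table)

Sample size formula for proportion z-interval: n = z*²p̂(1-p̂)/E²

n = 1.645² × 0.56 × 0.44 / 0.069²
  = 2.706025 × 0.2464 / 0.004761
  = 140.0472

Round up to the nearest whole number: n = 141

141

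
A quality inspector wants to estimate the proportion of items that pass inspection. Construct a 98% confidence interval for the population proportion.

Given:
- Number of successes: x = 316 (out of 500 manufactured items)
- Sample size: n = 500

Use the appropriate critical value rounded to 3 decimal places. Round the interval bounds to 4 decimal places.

Sample proportion: p̂ = 316/500 = 0.632000

Check conditions for normal approximation:
  np̂ = 316 ≥ 10 ✓
  n(1-p̂) = 184 ≥ 10 ✓

The sample is large enough, so use a z-interval (normal approximation) for the proportion.

For 98% confidence, z* = 2.326 (from standard normal table)

Standard error: SE = √(p̂(1-p̂)/n) = √(0.632000×0.368000/500) = 0.02156738

Margin of error: E = z* × SE = 2.326 × 0.02156738 = 0.050166

Z-interval: p̂ ± E = 0.632000 ± 0.050166 = (0.581834, 0.682166)

Rounded to 4 decimal places:

(0.5818, 0.6822)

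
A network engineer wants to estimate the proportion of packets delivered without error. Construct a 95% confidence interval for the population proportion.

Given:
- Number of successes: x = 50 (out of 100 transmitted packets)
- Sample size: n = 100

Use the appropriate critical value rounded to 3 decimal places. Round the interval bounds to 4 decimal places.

Sample proportion: p̂ = 50/100 = 0.500000

Check conditions for normal approximation:
  np̂ = 50 ≥ 10 ✓
  n(1-p̂) = 50 ≥ 10 ✓

The sample is large enough, so use a z-interval (normal approximation) for the proportion.

For 95% confidence, z* = 1.96 (from standard normal table)

Standard error: SE = √(p̂(1-p̂)/n) = √(0.500000×0.500000/100) = 0.05000000

Margin of error: E = z* × SE = 1.96 × 0.05000000 = 0.098000

Z-interval: p̂ ± E = 0.500000 ± 0.098000 = (0.402000, 0.598000)

Rounded to 4 decimal places:

(0.4020, 0.5980)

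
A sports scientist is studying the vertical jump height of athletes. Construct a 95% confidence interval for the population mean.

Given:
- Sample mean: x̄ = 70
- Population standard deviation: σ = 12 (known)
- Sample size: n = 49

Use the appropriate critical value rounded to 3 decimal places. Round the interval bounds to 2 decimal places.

The population standard deviation σ is known, so use a z-interval (standard normal critical value).

For 95% confidence, z* = 1.96 (from standard normal table)

Standard error: SE = σ/√n = 12/√49 = 1.714286

Margin of error: E = z* × SE = 1.96 × 1.714286 = 3.3600

Z-interval: x̄ ± E = 70 ± 3.3600 = (66.6400, 73.3600)

Rounded to 2 decimal places:

(66.64, 73.36)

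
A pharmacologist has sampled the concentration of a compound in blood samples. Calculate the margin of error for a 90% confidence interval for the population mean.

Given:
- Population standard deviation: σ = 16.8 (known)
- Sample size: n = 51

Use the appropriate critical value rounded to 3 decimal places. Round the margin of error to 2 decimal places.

The population standard deviation σ is known, so use the z-interval margin of error formula.

For 90% confidence, z* = 1.645 (from standard normal table)

Margin of error formula for z-interval: E = z* × σ/√n

E = 1.645 × 16.8/√51
  = 1.645 × 2.352471
  = 3.8698

Rounded to 2 decimal places:

3.87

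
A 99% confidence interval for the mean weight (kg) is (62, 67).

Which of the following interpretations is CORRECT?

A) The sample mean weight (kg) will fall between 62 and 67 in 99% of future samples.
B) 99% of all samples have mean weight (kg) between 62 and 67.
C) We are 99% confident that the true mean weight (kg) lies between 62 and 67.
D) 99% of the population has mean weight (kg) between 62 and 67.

A confidence interval represents our confidence in the procedure, not a probability statement about the parameter.

Key concept: If we repeated this sampling process many times and computed a 99% CI each time, about 99% of those intervals would contain the true population parameter.

For this specific interval (62, 67):
- Midpoint (point estimate): 64.5
- Margin of error: 2.5

The correct interpretation is the one stating confidence that the true parameter lies in the interval — option C.

C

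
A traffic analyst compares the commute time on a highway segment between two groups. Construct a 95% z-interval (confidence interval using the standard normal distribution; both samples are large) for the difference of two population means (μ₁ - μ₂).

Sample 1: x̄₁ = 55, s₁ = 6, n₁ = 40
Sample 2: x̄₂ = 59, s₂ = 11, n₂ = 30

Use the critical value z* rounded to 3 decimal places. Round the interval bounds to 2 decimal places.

Both samples are large (n₁ = 40 ≥ 30, n₂ = 30 ≥ 30), so a z-interval for the difference of means applies.

Point estimate: x̄₁ - x̄₂ = 55 - 59 = -4

Standard error: SE = √(s₁²/n₁ + s₂²/n₂)
= √(6²/40 + 11²/30)
= √(0.900000 + 4.033333)
= 2.221111

For 95% confidence, z* = 1.96 (from standard normal table)
Margin of error: E = z* × SE = 1.96 × 2.221111 = 4.3534

Z-interval: (x̄₁ - x̄₂) ± E = -4 ± 4.3534 = (-8.3534, 0.3534)

Rounded to 2 decimal places:

(-8.35, 0.35)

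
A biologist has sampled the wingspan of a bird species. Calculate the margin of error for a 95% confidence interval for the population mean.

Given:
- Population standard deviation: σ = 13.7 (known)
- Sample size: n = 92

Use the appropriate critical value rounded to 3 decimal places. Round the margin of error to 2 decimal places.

The population standard deviation σ is known, so use the z-interval margin of error formula.

For 95% confidence, z* = 1.96 (from standard normal table)

Margin of error formula for z-interval: E = z* × σ/√n

E = 1.96 × 13.7/√92
  = 1.96 × 1.428324
  = 2.7995

Rounded to 2 decimal places:

2.80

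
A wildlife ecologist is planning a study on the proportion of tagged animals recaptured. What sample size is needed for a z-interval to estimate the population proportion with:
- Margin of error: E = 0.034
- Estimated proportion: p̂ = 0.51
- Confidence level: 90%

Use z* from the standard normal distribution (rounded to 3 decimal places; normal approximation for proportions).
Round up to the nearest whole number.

Using z* for proportion z-interval (normal approximation).

For 90% confidence, z* = 1.645 (from standard normal table)

Sample size formula for proportion z-interval: n = z*²p̂(1-p̂)/E²

n = 1.645² × 0.51 × 0.49 / 0.034²
  = 2.706025 × 0.2499 / 0.001156
  = 584.9789

Round up to the nearest whole number: n = 585

585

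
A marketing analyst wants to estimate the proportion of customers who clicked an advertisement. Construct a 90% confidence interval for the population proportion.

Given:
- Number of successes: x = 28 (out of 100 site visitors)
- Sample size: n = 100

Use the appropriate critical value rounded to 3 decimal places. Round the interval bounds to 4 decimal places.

Sample proportion: p̂ = 28/100 = 0.280000

Check conditions for normal approximation:
  np̂ = 28 ≥ 10 ✓
  n(1-p̂) = 72 ≥ 10 ✓

The sample is large enough, so use a z-interval (normal approximation) for the proportion.

For 90% confidence, z* = 1.645 (from standard normal table)

Standard error: SE = √(p̂(1-p̂)/n) = √(0.280000×0.720000/100) = 0.04489989

Margin of error: E = z* × SE = 1.645 × 0.04489989 = 0.073860

Z-interval: p̂ ± E = 0.280000 ± 0.073860 = (0.206140, 0.353860)

Rounded to 4 decimal places:

(0.2061, 0.3539)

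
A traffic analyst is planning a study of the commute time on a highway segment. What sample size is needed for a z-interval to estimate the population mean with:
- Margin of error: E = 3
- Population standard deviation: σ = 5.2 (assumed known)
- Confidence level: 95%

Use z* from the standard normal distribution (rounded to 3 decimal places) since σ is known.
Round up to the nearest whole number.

Using z* since population σ is known (z-interval formula).

For 95% confidence, z* = 1.96 (from standard normal table)

Sample size formula for z-interval: n = (z*σ/E)²

n = (1.96 × 5.2 / 3)²
  = (3.397333)²
  = 11.5419

Round up to the nearest whole number: n = 12

12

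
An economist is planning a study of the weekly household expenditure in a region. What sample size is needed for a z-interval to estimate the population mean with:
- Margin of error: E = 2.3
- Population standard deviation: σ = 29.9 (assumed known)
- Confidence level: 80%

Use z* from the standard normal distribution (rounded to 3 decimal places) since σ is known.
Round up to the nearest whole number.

Using z* since population σ is known (z-interval formula).

For 80% confidence, z* = 1.282 (from standard normal table)

Sample size formula for z-interval: n = (z*σ/E)²

n = (1.282 × 29.9 / 2.3)²
  = (16.666000)²
  = 277.7556

Round up to the nearest whole number: n = 278

278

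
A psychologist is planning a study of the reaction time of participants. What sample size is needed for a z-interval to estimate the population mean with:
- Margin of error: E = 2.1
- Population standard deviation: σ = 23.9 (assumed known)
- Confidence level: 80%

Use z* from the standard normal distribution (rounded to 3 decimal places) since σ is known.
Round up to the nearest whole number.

Using z* since population σ is known (z-interval formula).

For 80% confidence, z* = 1.282 (from standard normal table)

Sample size formula for z-interval: n = (z*σ/E)²

n = (1.282 × 23.9 / 2.1)²
  = (14.590381)²
  = 212.8792

Round up to the nearest whole number: n = 213

213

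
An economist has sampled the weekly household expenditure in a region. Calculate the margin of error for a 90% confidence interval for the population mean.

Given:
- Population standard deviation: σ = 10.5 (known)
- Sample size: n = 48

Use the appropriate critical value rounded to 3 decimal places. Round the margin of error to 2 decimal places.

The population standard deviation σ is known, so use the z-interval margin of error formula.

For 90% confidence, z* = 1.645 (from standard normal table)

Margin of error formula for z-interval: E = z* × σ/√n

E = 1.645 × 10.5/√48
  = 1.645 × 1.515544
  = 2.4931

Rounded to 2 decimal places:

2.49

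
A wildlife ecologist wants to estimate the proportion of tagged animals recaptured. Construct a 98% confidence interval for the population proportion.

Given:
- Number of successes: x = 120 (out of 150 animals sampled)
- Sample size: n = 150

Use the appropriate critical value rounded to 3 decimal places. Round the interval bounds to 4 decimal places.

Sample proportion: p̂ = 120/150 = 0.800000

Check conditions for normal approximation:
  np̂ = 120 ≥ 10 ✓
  n(1-p̂) = 30 ≥ 10 ✓

The sample is large enough, so use a z-interval (normal approximation) for the proportion.

For 98% confidence, z* = 2.326 (from standard normal table)

Standard error: SE = √(p̂(1-p̂)/n) = √(0.800000×0.200000/150) = 0.03265986

Margin of error: E = z* × SE = 2.326 × 0.03265986 = 0.075967

Z-interval: p̂ ± E = 0.800000 ± 0.075967 = (0.724033, 0.875967)

Rounded to 4 decimal places:

(0.7240, 0.8760)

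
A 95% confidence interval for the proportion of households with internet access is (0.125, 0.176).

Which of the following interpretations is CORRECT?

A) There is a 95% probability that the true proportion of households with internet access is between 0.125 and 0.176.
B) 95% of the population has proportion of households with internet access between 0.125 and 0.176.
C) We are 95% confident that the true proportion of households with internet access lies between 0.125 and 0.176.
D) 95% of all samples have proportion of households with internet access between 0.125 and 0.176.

A confidence interval represents our confidence in the procedure, not a probability statement about the parameter.

Key concept: If we repeated this sampling process many times and computed a 95% CI each time, about 95% of those intervals would contain the true population parameter.

For this specific interval (0.125, 0.176):
- Midpoint (point estimate): 0.1505
- Margin of error: 0.0255

The correct interpretation is the one stating confidence that the true parameter lies in the interval — option C.

C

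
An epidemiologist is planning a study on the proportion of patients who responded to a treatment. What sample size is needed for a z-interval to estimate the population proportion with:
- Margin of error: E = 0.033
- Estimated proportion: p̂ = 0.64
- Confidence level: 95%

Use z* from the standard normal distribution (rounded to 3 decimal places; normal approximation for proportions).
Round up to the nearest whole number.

Using z* for proportion z-interval (normal approximation).

For 95% confidence, z* = 1.96 (from standard normal table)

Sample size formula for proportion z-interval: n = z*²p̂(1-p̂)/E²

n = 1.96² × 0.64 × 0.36 / 0.033²
  = 3.8416 × 0.2304 / 0.001089
  = 812.7683

Round up to the nearest whole number: n = 813

813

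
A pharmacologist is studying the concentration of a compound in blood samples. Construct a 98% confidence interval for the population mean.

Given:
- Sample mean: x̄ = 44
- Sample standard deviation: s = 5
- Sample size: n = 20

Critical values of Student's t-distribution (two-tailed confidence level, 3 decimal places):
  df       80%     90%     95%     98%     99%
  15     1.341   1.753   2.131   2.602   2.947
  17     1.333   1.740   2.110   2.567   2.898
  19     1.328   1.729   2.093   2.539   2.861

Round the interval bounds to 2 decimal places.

The population standard deviation σ is unknown (only the sample standard deviation s is given), so use a t-interval with df = n - 1 = 20 - 1 = 19.

For 98% confidence with df = 19, t* = 2.539 (from t-table)

Standard error: SE = s/√n = 5/√20 = 1.118034

Margin of error: E = t* × SE = 2.539 × 1.118034 = 2.8387

T-interval: x̄ ± E = 44 ± 2.8387 = (41.1613, 46.8387)

Rounded to 2 decimal places:

(41.16, 46.84)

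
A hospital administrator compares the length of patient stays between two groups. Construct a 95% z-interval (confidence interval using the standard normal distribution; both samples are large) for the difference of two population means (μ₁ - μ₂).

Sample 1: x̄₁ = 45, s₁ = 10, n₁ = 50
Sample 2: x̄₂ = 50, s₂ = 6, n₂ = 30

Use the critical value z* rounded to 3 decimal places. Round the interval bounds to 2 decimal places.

Both samples are large (n₁ = 50 ≥ 30, n₂ = 30 ≥ 30), so a z-interval for the difference of means applies.

Point estimate: x̄₁ - x̄₂ = 45 - 50 = -5

Standard error: SE = √(s₁²/n₁ + s₂²/n₂)
= √(10²/50 + 6²/30)
= √(2.000000 + 1.200000)
= 1.788854

For 95% confidence, z* = 1.96 (from standard normal table)
Margin of error: E = z* × SE = 1.96 × 1.788854 = 3.5062

Z-interval: (x̄₁ - x̄₂) ± E = -5 ± 3.5062 = (-8.5062, -1.4938)

Rounded to 2 decimal places:

(-8.51, -1.49)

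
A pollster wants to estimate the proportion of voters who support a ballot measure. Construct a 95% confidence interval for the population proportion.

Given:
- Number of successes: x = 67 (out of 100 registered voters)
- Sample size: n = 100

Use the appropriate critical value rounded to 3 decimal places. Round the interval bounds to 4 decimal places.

Sample proportion: p̂ = 67/100 = 0.670000

Check conditions for normal approximation:
  np̂ = 67 ≥ 10 ✓
  n(1-p̂) = 33 ≥ 10 ✓

The sample is large enough, so use a z-interval (normal approximation) for the proportion.

For 95% confidence, z* = 1.96 (from standard normal table)

Standard error: SE = √(p̂(1-p̂)/n) = √(0.670000×0.330000/100) = 0.04702127

Margin of error: E = z* × SE = 1.96 × 0.04702127 = 0.092162

Z-interval: p̂ ± E = 0.670000 ± 0.092162 = (0.577838, 0.762162)

Rounded to 4 decimal places:

(0.5778, 0.7622)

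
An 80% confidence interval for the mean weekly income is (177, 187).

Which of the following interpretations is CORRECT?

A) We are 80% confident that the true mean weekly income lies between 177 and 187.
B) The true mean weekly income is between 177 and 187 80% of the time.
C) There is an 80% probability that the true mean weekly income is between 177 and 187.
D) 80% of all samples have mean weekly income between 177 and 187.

A confidence interval represents our confidence in the procedure, not a probability statement about the parameter.

Key concept: If we repeated this sampling process many times and computed an 80% CI each time, about 80% of those intervals would contain the true population parameter.

For this specific interval (177, 187):
- Midpoint (point estimate): 182
- Margin of error: 5

The correct interpretation is the one stating confidence that the true parameter lies in the interval — option A.

A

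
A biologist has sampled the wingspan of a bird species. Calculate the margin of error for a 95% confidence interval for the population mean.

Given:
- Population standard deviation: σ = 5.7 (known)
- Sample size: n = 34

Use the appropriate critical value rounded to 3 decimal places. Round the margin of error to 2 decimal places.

The population standard deviation σ is known, so use the z-interval margin of error formula.

For 95% confidence, z* = 1.96 (from standard normal table)

Margin of error formula for z-interval: E = z* × σ/√n

E = 1.96 × 5.7/√34
  = 1.96 × 0.977542
  = 1.9160

Rounded to 2 decimal places:

1.92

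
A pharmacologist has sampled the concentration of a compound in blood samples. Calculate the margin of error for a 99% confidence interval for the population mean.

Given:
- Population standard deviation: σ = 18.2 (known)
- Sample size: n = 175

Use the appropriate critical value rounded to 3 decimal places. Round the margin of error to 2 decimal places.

The population standard deviation σ is known, so use the z-interval margin of error formula.

For 99% confidence, z* = 2.576 (from standard normal table)

Margin of error formula for z-interval: E = z* × σ/√n

E = 2.576 × 18.2/√175
  = 2.576 × 1.375791
  = 3.5440

Rounded to 2 decimal places:

3.54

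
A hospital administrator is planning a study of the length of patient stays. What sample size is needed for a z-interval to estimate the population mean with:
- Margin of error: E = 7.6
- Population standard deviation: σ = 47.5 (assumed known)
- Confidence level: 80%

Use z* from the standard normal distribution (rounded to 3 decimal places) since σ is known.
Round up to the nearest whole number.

Using z* since population σ is known (z-interval formula).

For 80% confidence, z* = 1.282 (from standard normal table)

Sample size formula for z-interval: n = (z*σ/E)²

n = (1.282 × 47.5 / 7.6)²
  = (8.012500)²
  = 64.2002

Round up to the nearest whole number: n = 65

65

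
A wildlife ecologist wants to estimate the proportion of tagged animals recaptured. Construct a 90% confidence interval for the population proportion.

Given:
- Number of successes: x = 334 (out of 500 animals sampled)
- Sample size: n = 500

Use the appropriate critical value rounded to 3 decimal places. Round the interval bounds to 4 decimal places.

Sample proportion: p̂ = 334/500 = 0.668000

Check conditions for normal approximation:
  np̂ = 334 ≥ 10 ✓
  n(1-p̂) = 166 ≥ 10 ✓

The sample is large enough, so use a z-interval (normal approximation) for the proportion.

For 90% confidence, z* = 1.645 (from standard normal table)

Standard error: SE = √(p̂(1-p̂)/n) = √(0.668000×0.332000/500) = 0.02106067

Margin of error: E = z* × SE = 1.645 × 0.02106067 = 0.034645

Z-interval: p̂ ± E = 0.668000 ± 0.034645 = (0.633355, 0.702645)

Rounded to 4 decimal places:

(0.6334, 0.7026)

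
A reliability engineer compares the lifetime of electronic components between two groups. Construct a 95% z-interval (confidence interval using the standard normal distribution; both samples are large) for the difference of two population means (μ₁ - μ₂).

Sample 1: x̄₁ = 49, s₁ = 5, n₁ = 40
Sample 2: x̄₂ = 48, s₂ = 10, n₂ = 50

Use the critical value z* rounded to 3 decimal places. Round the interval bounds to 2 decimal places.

Both samples are large (n₁ = 40 ≥ 30, n₂ = 50 ≥ 30), so a z-interval for the difference of means applies.

Point estimate: x̄₁ - x̄₂ = 49 - 48 = 1

Standard error: SE = √(s₁²/n₁ + s₂²/n₂)
= √(5²/40 + 10²/50)
= √(0.625000 + 2.000000)
= 1.620185

For 95% confidence, z* = 1.96 (from standard normal table)
Margin of error: E = z* × SE = 1.96 × 1.620185 = 3.1756

Z-interval: (x̄₁ - x̄₂) ± E = 1 ± 3.1756 = (-2.1756, 4.1756)

Rounded to 2 decimal places:

(-2.18, 4.18)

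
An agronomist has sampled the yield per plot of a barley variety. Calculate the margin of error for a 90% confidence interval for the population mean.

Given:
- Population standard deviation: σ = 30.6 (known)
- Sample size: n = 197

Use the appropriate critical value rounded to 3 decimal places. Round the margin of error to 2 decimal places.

The population standard deviation σ is known, so use the z-interval margin of error formula.

For 90% confidence, z* = 1.645 (from standard normal table)

Margin of error formula for z-interval: E = z* × σ/√n

E = 1.645 × 30.6/√197
  = 1.645 × 2.180160
  = 3.5864

Rounded to 2 decimal places:

3.59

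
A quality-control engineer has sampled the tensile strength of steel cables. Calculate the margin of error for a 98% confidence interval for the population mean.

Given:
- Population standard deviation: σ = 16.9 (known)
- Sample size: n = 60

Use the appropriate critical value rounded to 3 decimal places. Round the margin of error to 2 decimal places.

The population standard deviation σ is known, so use the z-interval margin of error formula.

For 98% confidence, z* = 2.326 (from standard normal table)

Margin of error formula for z-interval: E = z* × σ/√n

E = 2.326 × 16.9/√60
  = 2.326 × 2.181781
  = 5.0748

Rounded to 2 decimal places:

5.07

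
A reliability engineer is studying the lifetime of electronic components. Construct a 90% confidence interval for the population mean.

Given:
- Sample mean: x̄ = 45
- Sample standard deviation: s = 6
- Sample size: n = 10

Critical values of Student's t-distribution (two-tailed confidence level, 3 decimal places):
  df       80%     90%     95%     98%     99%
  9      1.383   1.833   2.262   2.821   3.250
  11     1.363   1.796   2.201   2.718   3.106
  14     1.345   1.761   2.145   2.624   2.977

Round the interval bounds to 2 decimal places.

The population standard deviation σ is unknown (only the sample standard deviation s is given), so use a t-interval with df = n - 1 = 10 - 1 = 9.

For 90% confidence with df = 9, t* = 1.833 (from t-table)

Standard error: SE = s/√n = 6/√10 = 1.897367

Margin of error: E = t* × SE = 1.833 × 1.897367 = 3.4779

T-interval: x̄ ± E = 45 ± 3.4779 = (41.5221, 48.4779)

Rounded to 2 decimal places:

(41.52, 48.48)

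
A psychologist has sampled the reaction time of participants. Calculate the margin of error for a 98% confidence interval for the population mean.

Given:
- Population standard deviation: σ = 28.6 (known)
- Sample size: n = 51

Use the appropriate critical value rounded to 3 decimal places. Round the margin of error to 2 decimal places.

The population standard deviation σ is known, so use the z-interval margin of error formula.

For 98% confidence, z* = 2.326 (from standard normal table)

Margin of error formula for z-interval: E = z* × σ/√n

E = 2.326 × 28.6/√51
  = 2.326 × 4.004801
  = 9.3152

Rounded to 2 decimal places:

9.32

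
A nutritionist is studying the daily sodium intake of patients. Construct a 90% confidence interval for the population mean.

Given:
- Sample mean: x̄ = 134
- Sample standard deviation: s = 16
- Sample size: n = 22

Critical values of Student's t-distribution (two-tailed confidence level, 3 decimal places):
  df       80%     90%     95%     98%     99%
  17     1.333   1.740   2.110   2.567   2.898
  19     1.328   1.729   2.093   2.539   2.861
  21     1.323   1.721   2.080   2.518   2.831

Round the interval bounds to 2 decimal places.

The population standard deviation σ is unknown (only the sample standard deviation s is given), so use a t-interval with df = n - 1 = 22 - 1 = 21.

For 90% confidence with df = 21, t* = 1.721 (from t-table)

Standard error: SE = s/√n = 16/√22 = 3.411211

Margin of error: E = t* × SE = 1.721 × 3.411211 = 5.8707

T-interval: x̄ ± E = 134 ± 5.8707 = (128.1293, 139.8707)

Rounded to 2 decimal places:

(128.13, 139.87)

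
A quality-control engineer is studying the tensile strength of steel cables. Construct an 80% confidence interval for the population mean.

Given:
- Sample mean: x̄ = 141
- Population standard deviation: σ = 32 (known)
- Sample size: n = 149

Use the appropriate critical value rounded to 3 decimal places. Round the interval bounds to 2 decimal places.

The population standard deviation σ is known, so use a z-interval (standard normal critical value).

For 80% confidence, z* = 1.282 (from standard normal table)

Standard error: SE = σ/√n = 32/√149 = 2.621542

Margin of error: E = z* × SE = 1.282 × 2.621542 = 3.3608

Z-interval: x̄ ± E = 141 ± 3.3608 = (137.6392, 144.3608)

Rounded to 2 decimal places:

(137.64, 144.36)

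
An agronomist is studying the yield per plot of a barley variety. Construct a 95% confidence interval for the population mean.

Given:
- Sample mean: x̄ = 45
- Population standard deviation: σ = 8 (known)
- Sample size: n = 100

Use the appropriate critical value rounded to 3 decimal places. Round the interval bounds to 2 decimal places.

The population standard deviation σ is known, so use a z-interval (standard normal critical value).

For 95% confidence, z* = 1.96 (from standard normal table)

Standard error: SE = σ/√n = 8/√100 = 0.800000

Margin of error: E = z* × SE = 1.96 × 0.800000 = 1.5680

Z-interval: x̄ ± E = 45 ± 1.5680 = (43.4320, 46.5680)

Rounded to 2 decimal places:

(43.43, 46.57)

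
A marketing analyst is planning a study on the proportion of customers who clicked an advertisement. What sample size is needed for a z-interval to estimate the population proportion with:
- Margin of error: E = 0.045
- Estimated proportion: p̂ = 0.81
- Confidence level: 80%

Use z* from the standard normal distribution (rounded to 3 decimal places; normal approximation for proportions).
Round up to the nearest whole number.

Using z* for proportion z-interval (normal approximation).

For 80% confidence, z* = 1.282 (from standard normal table)

Sample size formula for proportion z-interval: n = z*²p̂(1-p̂)/E²

n = 1.282² × 0.81 × 0.19 / 0.045²
  = 1.643524 × 0.1539 / 0.002025
  = 124.9078

Round up to the nearest whole number: n = 125

125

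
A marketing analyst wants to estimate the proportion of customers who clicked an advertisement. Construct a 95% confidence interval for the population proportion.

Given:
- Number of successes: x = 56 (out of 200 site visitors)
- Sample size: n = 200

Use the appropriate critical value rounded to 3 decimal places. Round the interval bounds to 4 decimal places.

Sample proportion: p̂ = 56/200 = 0.280000

Check conditions for normal approximation:
  np̂ = 56 ≥ 10 ✓
  n(1-p̂) = 144 ≥ 10 ✓

The sample is large enough, so use a z-interval (normal approximation) for the proportion.

For 95% confidence, z* = 1.96 (from standard normal table)

Standard error: SE = √(p̂(1-p̂)/n) = √(0.280000×0.720000/200) = 0.03174902

Margin of error: E = z* × SE = 1.96 × 0.03174902 = 0.062228

Z-interval: p̂ ± E = 0.280000 ± 0.062228 = (0.217772, 0.342228)

Rounded to 4 decimal places:

(0.2178, 0.3422)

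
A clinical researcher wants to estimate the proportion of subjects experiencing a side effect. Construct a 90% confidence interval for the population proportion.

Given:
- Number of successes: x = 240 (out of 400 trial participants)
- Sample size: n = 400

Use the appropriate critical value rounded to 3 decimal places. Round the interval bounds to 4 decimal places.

Sample proportion: p̂ = 240/400 = 0.600000

Check conditions for normal approximation:
  np̂ = 240 ≥ 10 ✓
  n(1-p̂) = 160 ≥ 10 ✓

The sample is large enough, so use a z-interval (normal approximation) for the proportion.

For 90% confidence, z* = 1.645 (from standard normal table)

Standard error: SE = √(p̂(1-p̂)/n) = √(0.600000×0.400000/400) = 0.02449490

Margin of error: E = z* × SE = 1.645 × 0.02449490 = 0.040294

Z-interval: p̂ ± E = 0.600000 ± 0.040294 = (0.559706, 0.640294)

Rounded to 4 decimal places:

(0.5597, 0.6403)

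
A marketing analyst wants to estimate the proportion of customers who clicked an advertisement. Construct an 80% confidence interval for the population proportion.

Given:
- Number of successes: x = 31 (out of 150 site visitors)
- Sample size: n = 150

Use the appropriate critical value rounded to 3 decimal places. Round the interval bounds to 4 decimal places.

Sample proportion: p̂ = 31/150 = 0.206667

Check conditions for normal approximation:
  np̂ = 31 ≥ 10 ✓
  n(1-p̂) = 119 ≥ 10 ✓

The sample is large enough, so use a z-interval (normal approximation) for the proportion.

For 80% confidence, z* = 1.282 (from standard normal table)

Standard error: SE = √(p̂(1-p̂)/n) = √(0.206667×0.793333/150) = 0.03306111

Margin of error: E = z* × SE = 1.282 × 0.03306111 = 0.042384

Z-interval: p̂ ± E = 0.206667 ± 0.042384 = (0.164282, 0.249051)

Rounded to 4 decimal places:

(0.1643, 0.2491)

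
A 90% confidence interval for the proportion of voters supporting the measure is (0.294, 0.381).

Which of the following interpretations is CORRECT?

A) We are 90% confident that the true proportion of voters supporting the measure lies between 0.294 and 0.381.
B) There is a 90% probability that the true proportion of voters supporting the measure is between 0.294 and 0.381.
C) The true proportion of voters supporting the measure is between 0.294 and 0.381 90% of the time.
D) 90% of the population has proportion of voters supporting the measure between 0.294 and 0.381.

A confidence interval represents our confidence in the procedure, not a probability statement about the parameter.

Key concept: If we repeated this sampling process many times and computed a 90% CI each time, about 90% of those intervals would contain the true population parameter.

For this specific interval (0.294, 0.381):
- Midpoint (point estimate): 0.3375
- Margin of error: 0.0435

The correct interpretation is the one stating confidence that the true parameter lies in the interval — option A.

A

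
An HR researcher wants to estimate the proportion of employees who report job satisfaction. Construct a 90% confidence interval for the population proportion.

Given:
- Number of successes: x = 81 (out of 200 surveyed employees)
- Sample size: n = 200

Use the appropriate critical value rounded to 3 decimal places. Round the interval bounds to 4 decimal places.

Sample proportion: p̂ = 81/200 = 0.405000

Check conditions for normal approximation:
  np̂ = 81 ≥ 10 ✓
  n(1-p̂) = 119 ≥ 10 ✓

The sample is large enough, so use a z-interval (normal approximation) for the proportion.

For 90% confidence, z* = 1.645 (from standard normal table)

Standard error: SE = √(p̂(1-p̂)/n) = √(0.405000×0.595000/200) = 0.03471131

Margin of error: E = z* × SE = 1.645 × 0.03471131 = 0.057100

Z-interval: p̂ ± E = 0.405000 ± 0.057100 = (0.347900, 0.462100)

Rounded to 4 decimal places:

(0.3479, 0.4621)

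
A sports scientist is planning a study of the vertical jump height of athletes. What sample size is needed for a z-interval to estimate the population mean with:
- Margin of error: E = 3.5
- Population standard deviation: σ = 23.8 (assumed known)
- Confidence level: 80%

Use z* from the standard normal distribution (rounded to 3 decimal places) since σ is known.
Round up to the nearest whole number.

Using z* since population σ is known (z-interval formula).

For 80% confidence, z* = 1.282 (from standard normal table)

Sample size formula for z-interval: n = (z*σ/E)²

n = (1.282 × 23.8 / 3.5)²
  = (8.717600)²
  = 75.9965

Round up to the nearest whole number: n = 76

76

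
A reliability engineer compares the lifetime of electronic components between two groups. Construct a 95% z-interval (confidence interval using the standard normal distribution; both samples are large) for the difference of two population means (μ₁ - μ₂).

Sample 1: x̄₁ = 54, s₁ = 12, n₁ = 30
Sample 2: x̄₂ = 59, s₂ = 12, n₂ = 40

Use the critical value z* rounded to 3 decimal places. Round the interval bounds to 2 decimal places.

Both samples are large (n₁ = 30 ≥ 30, n₂ = 40 ≥ 30), so a z-interval for the difference of means applies.

Point estimate: x̄₁ - x̄₂ = 54 - 59 = -5

Standard error: SE = √(s₁²/n₁ + s₂²/n₂)
= √(12²/30 + 12²/40)
= √(4.800000 + 3.600000)
= 2.898275

For 95% confidence, z* = 1.96 (from standard normal table)
Margin of error: E = z* × SE = 1.96 × 2.898275 = 5.6806

Z-interval: (x̄₁ - x̄₂) ± E = -5 ± 5.6806 = (-10.6806, 0.6806)

Rounded to 2 decimal places:

(-10.68, 0.68)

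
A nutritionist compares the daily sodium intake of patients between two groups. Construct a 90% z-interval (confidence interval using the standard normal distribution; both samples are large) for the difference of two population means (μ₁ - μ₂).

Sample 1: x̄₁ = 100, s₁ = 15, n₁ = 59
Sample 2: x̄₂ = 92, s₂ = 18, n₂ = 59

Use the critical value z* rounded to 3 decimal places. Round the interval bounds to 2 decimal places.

Both samples are large (n₁ = 59 ≥ 30, n₂ = 59 ≥ 30), so a z-interval for the difference of means applies.

Point estimate: x̄₁ - x̄₂ = 100 - 92 = 8

Standard error: SE = √(s₁²/n₁ + s₂²/n₂)
= √(15²/59 + 18²/59)
= √(3.813559 + 5.491525)
= 3.050424

For 90% confidence, z* = 1.645 (from standard normal table)
Margin of error: E = z* × SE = 1.645 × 3.050424 = 5.0179

Z-interval: (x̄₁ - x̄₂) ± E = 8 ± 5.0179 = (2.9821, 13.0179)

Rounded to 2 decimal places:

(2.98, 13.02)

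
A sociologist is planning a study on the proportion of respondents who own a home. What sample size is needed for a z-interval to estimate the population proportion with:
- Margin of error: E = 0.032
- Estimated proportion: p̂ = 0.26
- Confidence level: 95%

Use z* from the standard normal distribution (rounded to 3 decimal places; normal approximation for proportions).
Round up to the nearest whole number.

Using z* for proportion z-interval (normal approximation).

For 95% confidence, z* = 1.96 (from standard normal table)

Sample size formula for proportion z-interval: n = z*²p̂(1-p̂)/E²

n = 1.96² × 0.26 × 0.74 / 0.032²
  = 3.8416 × 0.1924 / 0.001024
  = 721.8006

Round up to the nearest whole number: n = 722

722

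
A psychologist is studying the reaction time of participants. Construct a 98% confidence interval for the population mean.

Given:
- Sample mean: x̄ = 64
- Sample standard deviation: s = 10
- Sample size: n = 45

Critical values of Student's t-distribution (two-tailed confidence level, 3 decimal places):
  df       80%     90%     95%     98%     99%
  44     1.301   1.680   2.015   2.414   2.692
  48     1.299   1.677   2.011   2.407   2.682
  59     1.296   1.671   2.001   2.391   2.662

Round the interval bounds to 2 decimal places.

The population standard deviation σ is unknown (only the sample standard deviation s is given), so use a t-interval with df = n - 1 = 45 - 1 = 44.

For 98% confidence with df = 44, t* = 2.414 (from t-table)

Standard error: SE = s/√n = 10/√45 = 1.490712

Margin of error: E = t* × SE = 2.414 × 1.490712 = 3.5986

T-interval: x̄ ± E = 64 ± 3.5986 = (60.4014, 67.5986)

Rounded to 2 decimal places:

(60.40, 67.60)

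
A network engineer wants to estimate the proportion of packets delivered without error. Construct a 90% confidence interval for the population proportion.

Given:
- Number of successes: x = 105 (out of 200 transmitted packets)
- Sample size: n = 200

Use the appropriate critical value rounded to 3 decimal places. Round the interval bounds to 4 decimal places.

Sample proportion: p̂ = 105/200 = 0.525000

Check conditions for normal approximation:
  np̂ = 105 ≥ 10 ✓
  n(1-p̂) = 95 ≥ 10 ✓

The sample is large enough, so use a z-interval (normal approximation) for the proportion.

For 90% confidence, z* = 1.645 (from standard normal table)

Standard error: SE = √(p̂(1-p̂)/n) = √(0.525000×0.475000/200) = 0.03531112

Margin of error: E = z* × SE = 1.645 × 0.03531112 = 0.058087

Z-interval: p̂ ± E = 0.525000 ± 0.058087 = (0.466913, 0.583087)

Rounded to 4 decimal places:

(0.4669, 0.5831)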